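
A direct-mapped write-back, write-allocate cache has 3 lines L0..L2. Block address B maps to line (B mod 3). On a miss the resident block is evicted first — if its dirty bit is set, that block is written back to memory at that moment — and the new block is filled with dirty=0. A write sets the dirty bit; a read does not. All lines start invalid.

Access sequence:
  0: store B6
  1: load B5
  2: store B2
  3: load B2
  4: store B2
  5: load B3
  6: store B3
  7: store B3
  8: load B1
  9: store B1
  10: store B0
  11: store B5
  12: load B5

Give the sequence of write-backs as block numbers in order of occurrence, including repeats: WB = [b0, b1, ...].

  0 | W B6 → L0 miss [D]
  1 | R B5 → L2 miss [-]
  2 | W B2 → L2 miss [D]
  3 | R B2 → L2 hit [D]
  4 | W B2 → L2 hit [D]
  5 | R B3 → L0 miss wb→B6 [-]
  6 | W B3 → L0 hit [D]
  7 | W B3 → L0 hit [D]
  8 | R B1 → L1 miss [-]
  9 | W B1 → L1 hit [D]
  10 | W B0 → L0 miss wb→B3 [D]
  11 | W B5 → L2 miss wb→B2 [D]
  12 | R B5 → L2 hit [D]

WB = [6, 3, 2]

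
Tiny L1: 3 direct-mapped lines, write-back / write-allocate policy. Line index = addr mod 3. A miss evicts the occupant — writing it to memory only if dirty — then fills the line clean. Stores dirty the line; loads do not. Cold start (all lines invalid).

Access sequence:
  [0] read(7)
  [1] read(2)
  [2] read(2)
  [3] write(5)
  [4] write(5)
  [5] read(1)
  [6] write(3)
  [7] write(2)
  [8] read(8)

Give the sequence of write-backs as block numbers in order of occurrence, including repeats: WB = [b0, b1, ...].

WB = [5, 2]

  0 | R B7 → L1 miss [-]
  1 | R B2 → L2 miss [-]
  2 | R B2 → L2 hit [-]
  3 | W B5 → L2 miss [D]
  4 | W B5 → L2 hit [D]
  5 | R B1 → L1 miss [-]
  6 | W B3 → L0 miss [D]
  7 | W B2 → L2 miss wb→B5 [D]
  8 | R B8 → L2 miss wb→B2 [-]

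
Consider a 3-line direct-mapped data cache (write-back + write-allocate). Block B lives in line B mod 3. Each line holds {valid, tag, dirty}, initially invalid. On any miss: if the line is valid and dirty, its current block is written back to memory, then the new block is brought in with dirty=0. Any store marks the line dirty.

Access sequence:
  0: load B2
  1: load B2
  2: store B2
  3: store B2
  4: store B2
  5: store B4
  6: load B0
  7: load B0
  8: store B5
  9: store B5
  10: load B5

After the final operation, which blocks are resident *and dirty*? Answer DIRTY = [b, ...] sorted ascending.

DIRTY = [4, 5]

  0 | R B2 → L2 miss [-]
  1 | R B2 → L2 hit [-]
  2 | W B2 → L2 hit [D]
  3 | W B2 → L2 hit [D]
  4 | W B2 → L2 hit [D]
  5 | W B4 → L1 miss [D]
  6 | R B0 → L0 miss [-]
  7 | R B0 → L0 hit [-]
  8 | W B5 → L2 miss wb→B2 [D]
  9 | W B5 → L2 hit [D]
  10 | R B5 → L2 hit [D]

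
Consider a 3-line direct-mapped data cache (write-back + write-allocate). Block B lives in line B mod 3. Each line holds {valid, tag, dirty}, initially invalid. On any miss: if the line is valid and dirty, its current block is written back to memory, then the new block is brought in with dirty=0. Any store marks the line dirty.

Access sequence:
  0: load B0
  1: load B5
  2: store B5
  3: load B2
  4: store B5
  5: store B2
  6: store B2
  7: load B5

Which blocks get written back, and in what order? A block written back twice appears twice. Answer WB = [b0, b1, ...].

  0 | R B0 → L0 miss [-]
  1 | R B5 → L2 miss [-]
  2 | W B5 → L2 hit [D]
  3 | R B2 → L2 miss wb→B5 [-]
  4 | W B5 → L2 miss [D]
  5 | W B2 → L2 miss wb→B5 [D]
  6 | W B2 → L2 hit [D]
  7 | R B5 → L2 miss wb→B2 [-]

WB = [5, 5, 2]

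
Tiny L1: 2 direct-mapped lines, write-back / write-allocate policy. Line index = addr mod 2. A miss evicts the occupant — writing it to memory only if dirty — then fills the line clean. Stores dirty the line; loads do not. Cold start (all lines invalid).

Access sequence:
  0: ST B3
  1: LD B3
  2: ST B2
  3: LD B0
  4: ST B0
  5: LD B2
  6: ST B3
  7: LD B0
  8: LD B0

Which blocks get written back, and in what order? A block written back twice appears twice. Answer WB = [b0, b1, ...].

WB = [2, 0]

  0 | W B3 → L1 miss [D]
  1 | R B3 → L1 hit [D]
  2 | W B2 → L0 miss [D]
  3 | R B0 → L0 miss wb→B2 [-]
  4 | W B0 → L0 hit [D]
  5 | R B2 → L0 miss wb→B0 [-]
  6 | W B3 → L1 hit [D]
  7 | R B0 → L0 miss [-]
  8 | R B0 → L0 hit [-]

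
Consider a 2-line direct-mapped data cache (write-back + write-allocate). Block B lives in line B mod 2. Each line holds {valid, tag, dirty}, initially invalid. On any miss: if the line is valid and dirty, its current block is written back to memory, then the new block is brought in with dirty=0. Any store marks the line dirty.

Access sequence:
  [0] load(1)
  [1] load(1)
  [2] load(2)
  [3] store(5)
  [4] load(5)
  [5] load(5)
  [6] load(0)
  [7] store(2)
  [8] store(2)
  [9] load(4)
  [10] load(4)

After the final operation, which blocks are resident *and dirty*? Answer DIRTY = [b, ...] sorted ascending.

0: R B1 → L1 miss [-]
1: R B1 → L1 hit [-]
2: R B2 → L0 miss [-]
3: W B5 → L1 miss [D]
4: R B5 → L1 hit [D]
5: R B5 → L1 hit [D]
6: R B0 → L0 miss [-]
7: W B2 → L0 miss [D]
8: W B2 → L0 hit [D]
9: R B4 → L0 miss wb→B2 [-]
10: R B4 → L0 hit [-]

DIRTY = [5]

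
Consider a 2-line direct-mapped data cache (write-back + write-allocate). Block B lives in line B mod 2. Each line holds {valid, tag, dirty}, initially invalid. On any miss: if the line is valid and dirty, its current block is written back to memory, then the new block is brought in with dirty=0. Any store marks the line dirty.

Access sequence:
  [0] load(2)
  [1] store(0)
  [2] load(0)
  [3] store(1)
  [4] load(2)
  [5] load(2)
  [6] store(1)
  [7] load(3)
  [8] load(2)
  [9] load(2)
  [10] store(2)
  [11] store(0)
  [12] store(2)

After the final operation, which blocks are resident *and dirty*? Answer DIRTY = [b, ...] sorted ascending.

  0 | R B2 → L0 miss [-]
  1 | W B0 → L0 miss [D]
  2 | R B0 → L0 hit [D]
  3 | W B1 → L1 miss [D]
  4 | R B2 → L0 miss wb→B0 [-]
  5 | R B2 → L0 hit [-]
  6 | W B1 → L1 hit [D]
  7 | R B3 → L1 miss wb→B1 [-]
  8 | R B2 → L0 hit [-]
  9 | R B2 → L0 hit [-]
  10 | W B2 → L0 hit [D]
  11 | W B0 → L0 miss wb→B2 [D]
  12 | W B2 → L0 miss wb→B0 [D]

DIRTY = [2]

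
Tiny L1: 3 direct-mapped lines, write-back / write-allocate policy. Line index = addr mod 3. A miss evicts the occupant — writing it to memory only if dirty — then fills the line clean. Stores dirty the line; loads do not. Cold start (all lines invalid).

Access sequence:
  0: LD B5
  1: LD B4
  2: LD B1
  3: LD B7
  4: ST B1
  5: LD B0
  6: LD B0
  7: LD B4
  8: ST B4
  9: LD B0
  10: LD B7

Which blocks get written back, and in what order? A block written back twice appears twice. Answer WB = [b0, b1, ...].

WB = [1, 4]

  0 | R B5 → L2 miss [-]
  1 | R B4 → L1 miss [-]
  2 | R B1 → L1 miss [-]
  3 | R B7 → L1 miss [-]
  4 | W B1 → L1 miss [D]
  5 | R B0 → L0 miss [-]
  6 | R B0 → L0 hit [-]
  7 | R B4 → L1 miss wb→B1 [-]
  8 | W B4 → L1 hit [D]
  9 | R B0 → L0 hit [-]
  10 | R B7 → L1 miss wb→B4 [-]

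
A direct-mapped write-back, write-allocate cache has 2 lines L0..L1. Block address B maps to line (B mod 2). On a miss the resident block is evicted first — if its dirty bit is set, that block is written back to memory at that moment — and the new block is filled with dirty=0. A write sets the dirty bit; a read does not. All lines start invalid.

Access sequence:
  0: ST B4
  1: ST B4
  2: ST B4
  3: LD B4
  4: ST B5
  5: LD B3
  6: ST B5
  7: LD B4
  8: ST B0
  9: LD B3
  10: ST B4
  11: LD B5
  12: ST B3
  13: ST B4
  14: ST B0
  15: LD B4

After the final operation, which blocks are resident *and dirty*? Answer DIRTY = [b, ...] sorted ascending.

0: W B4 -> L0 miss  d=D]
1: W B4 -> L0 hit  d=D]
2: W B4 -> L0 hit  d=D]
3: R B4 -> L0 hit  d=D]
4: W B5 -> L1 miss  d=D]
5: R B3 -> L1 miss wb->B5  d=-]
6: W B5 -> L1 miss  d=D]
7: R B4 -> L0 hit  d=D]
8: W B0 -> L0 miss wb->B4  d=D]
9: R B3 -> L1 miss wb->B5  d=-]
10: W B4 -> L0 miss wb->B0  d=D]
11: R B5 -> L1 miss  d=-]
12: W B3 -> L1 miss  d=D]
13: W B4 -> L0 hit  d=D]
14: W B0 -> L0 miss wb->B4  d=D]
15: R B4 -> L0 miss wb->B0  d=-]

DIRTY = [3]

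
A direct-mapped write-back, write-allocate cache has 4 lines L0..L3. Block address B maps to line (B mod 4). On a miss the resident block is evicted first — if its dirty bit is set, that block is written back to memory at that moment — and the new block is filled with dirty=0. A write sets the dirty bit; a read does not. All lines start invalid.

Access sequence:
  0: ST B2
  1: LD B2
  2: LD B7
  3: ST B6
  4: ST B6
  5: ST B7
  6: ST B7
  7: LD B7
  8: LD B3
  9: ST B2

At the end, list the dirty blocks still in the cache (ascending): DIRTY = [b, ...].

0: W B2 → L2 miss [D]
1: R B2 → L2 hit [D]
2: R B7 → L3 miss [-]
3: W B6 → L2 miss wb→B2 [D]
4: W B6 → L2 hit [D]
5: W B7 → L3 hit [D]
6: W B7 → L3 hit [D]
7: R B7 → L3 hit [D]
8: R B3 → L3 miss wb→B7 [-]
9: W B2 → L2 miss wb→B6 [D]

DIRTY = [2]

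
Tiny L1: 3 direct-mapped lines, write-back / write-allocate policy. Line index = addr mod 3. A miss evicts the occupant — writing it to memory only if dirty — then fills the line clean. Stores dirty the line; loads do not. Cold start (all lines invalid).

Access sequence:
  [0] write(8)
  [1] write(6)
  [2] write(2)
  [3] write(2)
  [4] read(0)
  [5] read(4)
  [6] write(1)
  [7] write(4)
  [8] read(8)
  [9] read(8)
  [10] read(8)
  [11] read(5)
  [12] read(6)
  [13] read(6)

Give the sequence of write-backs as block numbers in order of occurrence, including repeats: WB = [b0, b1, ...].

0: W B8 → L2 miss [D]
1: W B6 → L0 miss [D]
2: W B2 → L2 miss wb→B8 [D]
3: W B2 → L2 hit [D]
4: R B0 → L0 miss wb→B6 [-]
5: R B4 → L1 miss [-]
6: W B1 → L1 miss [D]
7: W B4 → L1 miss wb→B1 [D]
8: R B8 → L2 miss wb→B2 [-]
9: R B8 → L2 hit [-]
10: R B8 → L2 hit [-]
11: R B5 → L2 miss [-]
12: R B6 → L0 miss [-]
13: R B6 → L0 hit [-]

WB = [8, 6, 1, 2]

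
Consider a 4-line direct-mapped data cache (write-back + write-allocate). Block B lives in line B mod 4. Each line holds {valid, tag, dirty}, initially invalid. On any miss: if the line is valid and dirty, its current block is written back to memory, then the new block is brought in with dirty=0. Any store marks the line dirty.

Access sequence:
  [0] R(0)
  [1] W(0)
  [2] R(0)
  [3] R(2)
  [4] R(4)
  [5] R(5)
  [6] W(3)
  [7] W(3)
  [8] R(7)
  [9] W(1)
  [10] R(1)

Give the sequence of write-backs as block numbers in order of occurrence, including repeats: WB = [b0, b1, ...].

  0 | R B0 → L0 miss [-]
  1 | W B0 → L0 hit [D]
  2 | R B0 → L0 hit [D]
  3 | R B2 → L2 miss [-]
  4 | R B4 → L0 miss wb→B0 [-]
  5 | R B5 → L1 miss [-]
  6 | W B3 → L3 miss [D]
  7 | W B3 → L3 hit [D]
  8 | R B7 → L3 miss wb→B3 [-]
  9 | W B1 → L1 miss [D]
  10 | R B1 → L1 hit [D]

WB = [0, 3]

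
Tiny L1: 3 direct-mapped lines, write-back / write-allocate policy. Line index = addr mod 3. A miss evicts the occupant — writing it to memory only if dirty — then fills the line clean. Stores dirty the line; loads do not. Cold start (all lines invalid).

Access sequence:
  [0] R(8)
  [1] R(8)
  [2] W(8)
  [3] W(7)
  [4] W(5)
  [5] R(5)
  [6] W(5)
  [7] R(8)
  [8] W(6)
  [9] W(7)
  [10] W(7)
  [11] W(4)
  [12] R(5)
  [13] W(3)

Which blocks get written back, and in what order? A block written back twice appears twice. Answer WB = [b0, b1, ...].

WB = [8, 5, 7, 6]

0: R B8 → L2 miss [-]
1: R B8 → L2 hit [-]
2: W B8 → L2 hit [D]
3: W B7 → L1 miss [D]
4: W B5 → L2 miss wb→B8 [D]
5: R B5 → L2 hit [D]
6: W B5 → L2 hit [D]
7: R B8 → L2 miss wb→B5 [-]
8: W B6 → L0 miss [D]
9: W B7 → L1 hit [D]
10: W B7 → L1 hit [D]
11: W B4 → L1 miss wb→B7 [D]
12: R B5 → L2 miss [-]
13: W B3 → L0 miss wb→B6 [D]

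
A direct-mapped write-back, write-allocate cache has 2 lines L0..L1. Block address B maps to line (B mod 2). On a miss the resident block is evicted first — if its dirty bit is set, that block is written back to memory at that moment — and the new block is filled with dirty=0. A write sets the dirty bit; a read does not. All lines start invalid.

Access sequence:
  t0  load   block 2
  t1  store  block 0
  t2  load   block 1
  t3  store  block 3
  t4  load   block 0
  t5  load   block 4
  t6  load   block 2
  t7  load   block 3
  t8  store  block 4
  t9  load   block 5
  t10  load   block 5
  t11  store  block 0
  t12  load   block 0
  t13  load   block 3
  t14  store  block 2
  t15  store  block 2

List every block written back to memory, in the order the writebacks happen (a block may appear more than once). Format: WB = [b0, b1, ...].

0: R B2 → L0 miss [-]
1: W B0 → L0 miss [D]
2: R B1 → L1 miss [-]
3: W B3 → L1 miss [D]
4: R B0 → L0 hit [D]
5: R B4 → L0 miss wb→B0 [-]
6: R B2 → L0 miss [-]
7: R B3 → L1 hit [D]
8: W B4 → L0 miss [D]
9: R B5 → L1 miss wb→B3 [-]
10: R B5 → L1 hit [-]
11: W B0 → L0 miss wb→B4 [D]
12: R B0 → L0 hit [D]
13: R B3 → L1 miss [-]
14: W B2 → L0 miss wb→B0 [D]
15: W B2 → L0 hit [D]

WB = [0, 3, 4, 0]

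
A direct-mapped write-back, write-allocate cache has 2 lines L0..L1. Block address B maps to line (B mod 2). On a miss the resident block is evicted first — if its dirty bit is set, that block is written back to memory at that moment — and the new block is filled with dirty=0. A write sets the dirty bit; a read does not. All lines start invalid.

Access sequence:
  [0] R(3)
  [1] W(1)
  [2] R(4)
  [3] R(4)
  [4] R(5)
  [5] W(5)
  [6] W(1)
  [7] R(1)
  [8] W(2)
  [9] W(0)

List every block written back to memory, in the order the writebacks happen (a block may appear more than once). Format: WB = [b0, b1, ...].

WB = [1, 5, 2]

  0 | R B3 → L1 miss [-]
  1 | W B1 → L1 miss [D]
  2 | R B4 → L0 miss [-]
  3 | R B4 → L0 hit [-]
  4 | R B5 → L1 miss wb→B1 [-]
  5 | W B5 → L1 hit [D]
  6 | W B1 → L1 miss wb→B5 [D]
  7 | R B1 → L1 hit [D]
  8 | W B2 → L0 miss [D]
  9 | W B0 → L0 miss wb→B2 [D]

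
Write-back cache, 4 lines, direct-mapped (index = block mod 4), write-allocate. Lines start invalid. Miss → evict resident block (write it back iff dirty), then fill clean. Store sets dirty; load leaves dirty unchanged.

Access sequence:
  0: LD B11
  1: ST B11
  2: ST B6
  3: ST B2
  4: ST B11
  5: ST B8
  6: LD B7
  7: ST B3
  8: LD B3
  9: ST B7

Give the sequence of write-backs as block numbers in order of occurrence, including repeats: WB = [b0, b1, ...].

WB = [6, 11, 3]

  0 | R B11 → L3 miss [-]
  1 | W B11 → L3 hit [D]
  2 | W B6 → L2 miss [D]
  3 | W B2 → L2 miss wb→B6 [D]
  4 | W B11 → L3 hit [D]
  5 | W B8 → L0 miss [D]
  6 | R B7 → L3 miss wb→B11 [-]
  7 | W B3 → L3 miss [D]
  8 | R B3 → L3 hit [D]
  9 | W B7 → L3 miss wb→B3 [D]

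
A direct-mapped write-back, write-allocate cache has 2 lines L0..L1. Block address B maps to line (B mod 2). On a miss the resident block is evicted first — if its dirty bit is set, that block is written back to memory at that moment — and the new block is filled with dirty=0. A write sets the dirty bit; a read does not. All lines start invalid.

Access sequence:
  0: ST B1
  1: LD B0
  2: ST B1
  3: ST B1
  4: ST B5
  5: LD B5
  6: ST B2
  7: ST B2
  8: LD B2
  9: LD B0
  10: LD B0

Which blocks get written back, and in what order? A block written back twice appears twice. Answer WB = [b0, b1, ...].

0: W B1 → L1 miss [D]
1: R B0 → L0 miss [-]
2: W B1 → L1 hit [D]
3: W B1 → L1 hit [D]
4: W B5 → L1 miss wb→B1 [D]
5: R B5 → L1 hit [D]
6: W B2 → L0 miss [D]
7: W B2 → L0 hit [D]
8: R B2 → L0 hit [D]
9: R B0 → L0 miss wb→B2 [-]
10: R B0 → L0 hit [-]

WB = [1, 2]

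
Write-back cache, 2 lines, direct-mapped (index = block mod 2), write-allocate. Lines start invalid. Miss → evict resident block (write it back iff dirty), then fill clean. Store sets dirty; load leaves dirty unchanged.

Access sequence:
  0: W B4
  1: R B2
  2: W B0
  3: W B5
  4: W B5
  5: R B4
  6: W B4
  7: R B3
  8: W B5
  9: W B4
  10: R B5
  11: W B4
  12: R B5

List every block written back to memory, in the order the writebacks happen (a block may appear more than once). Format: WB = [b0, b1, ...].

0: W B4 -> L0 miss  d=D]
1: R B2 -> L0 miss wb->B4  d=-]
2: W B0 -> L0 miss  d=D]
3: W B5 -> L1 miss  d=D]
4: W B5 -> L1 hit  d=D]
5: R B4 -> L0 miss wb->B0  d=-]
6: W B4 -> L0 hit  d=D]
7: R B3 -> L1 miss wb->B5  d=-]
8: W B5 -> L1 miss  d=D]
9: W B4 -> L0 hit  d=D]
10: R B5 -> L1 hit  d=D]
11: W B4 -> L0 hit  d=D]
12: R B5 -> L1 hit  d=D]

WB = [4, 0, 5]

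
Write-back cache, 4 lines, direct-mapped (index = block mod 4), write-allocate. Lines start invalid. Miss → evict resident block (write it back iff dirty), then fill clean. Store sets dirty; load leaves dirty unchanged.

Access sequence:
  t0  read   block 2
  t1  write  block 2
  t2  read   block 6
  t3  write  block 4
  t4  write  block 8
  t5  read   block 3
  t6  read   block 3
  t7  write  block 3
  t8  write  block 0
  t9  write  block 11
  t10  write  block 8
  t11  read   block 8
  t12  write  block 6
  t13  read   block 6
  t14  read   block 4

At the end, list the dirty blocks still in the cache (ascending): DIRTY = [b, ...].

DIRTY = [6, 11]

  0 | R B2 → L2 miss [-]
  1 | W B2 → L2 hit [D]
  2 | R B6 → L2 miss wb→B2 [-]
  3 | W B4 → L0 miss [D]
  4 | W B8 → L0 miss wb→B4 [D]
  5 | R B3 → L3 miss [-]
  6 | R B3 → L3 hit [-]
  7 | W B3 → L3 hit [D]
  8 | W B0 → L0 miss wb→B8 [D]
  9 | W B11 → L3 miss wb→B3 [D]
  10 | W B8 → L0 miss wb→B0 [D]
  11 | R B8 → L0 hit [D]
  12 | W B6 → L2 hit [D]
  13 | R B6 → L2 hit [D]
  14 | R B4 → L0 miss wb→B8 [-]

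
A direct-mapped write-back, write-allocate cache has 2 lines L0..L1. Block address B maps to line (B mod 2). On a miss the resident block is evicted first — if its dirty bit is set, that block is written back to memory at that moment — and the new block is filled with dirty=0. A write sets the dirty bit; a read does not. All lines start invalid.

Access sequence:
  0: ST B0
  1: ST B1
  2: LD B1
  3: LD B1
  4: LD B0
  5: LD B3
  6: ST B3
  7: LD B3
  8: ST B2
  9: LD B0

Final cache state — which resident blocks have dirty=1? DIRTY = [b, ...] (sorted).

DIRTY = [3]

0: W B0 -> L0 miss  d=D]
1: W B1 -> L1 miss  d=D]
2: R B1 -> L1 hit  d=D]
3: R B1 -> L1 hit  d=D]
4: R B0 -> L0 hit  d=D]
5: R B3 -> L1 miss wb->B1  d=-]
6: W B3 -> L1 hit  d=D]
7: R B3 -> L1 hit  d=D]
8: W B2 -> L0 miss wb->B0  d=D]
9: R B0 -> L0 miss wb->B2  d=-]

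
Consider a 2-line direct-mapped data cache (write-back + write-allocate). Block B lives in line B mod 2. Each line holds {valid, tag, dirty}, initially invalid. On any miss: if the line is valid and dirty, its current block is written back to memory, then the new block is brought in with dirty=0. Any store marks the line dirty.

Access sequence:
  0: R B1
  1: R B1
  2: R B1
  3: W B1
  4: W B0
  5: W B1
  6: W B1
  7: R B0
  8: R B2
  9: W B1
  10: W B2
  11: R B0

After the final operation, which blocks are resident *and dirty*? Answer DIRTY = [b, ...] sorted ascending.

0: R B1 → L1 miss [-]
1: R B1 → L1 hit [-]
2: R B1 → L1 hit [-]
3: W B1 → L1 hit [D]
4: W B0 → L0 miss [D]
5: W B1 → L1 hit [D]
6: W B1 → L1 hit [D]
7: R B0 → L0 hit [D]
8: R B2 → L0 miss wb→B0 [-]
9: W B1 → L1 hit [D]
10: W B2 → L0 hit [D]
11: R B0 → L0 miss wb→B2 [-]

DIRTY = [1]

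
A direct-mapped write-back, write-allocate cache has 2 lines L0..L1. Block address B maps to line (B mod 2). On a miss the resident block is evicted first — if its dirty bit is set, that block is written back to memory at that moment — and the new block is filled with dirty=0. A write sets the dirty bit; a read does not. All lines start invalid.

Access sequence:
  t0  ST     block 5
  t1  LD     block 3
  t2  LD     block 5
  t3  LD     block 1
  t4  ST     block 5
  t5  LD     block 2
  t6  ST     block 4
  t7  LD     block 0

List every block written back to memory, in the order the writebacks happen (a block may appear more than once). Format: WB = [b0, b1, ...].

  0 | W B5 → L1 miss [D]
  1 | R B3 → L1 miss wb→B5 [-]
  2 | R B5 → L1 miss [-]
  3 | R B1 → L1 miss [-]
  4 | W B5 → L1 miss [D]
  5 | R B2 → L0 miss [-]
  6 | W B4 → L0 miss [D]
  7 | R B0 → L0 miss wb→B4 [-]

WB = [5, 4]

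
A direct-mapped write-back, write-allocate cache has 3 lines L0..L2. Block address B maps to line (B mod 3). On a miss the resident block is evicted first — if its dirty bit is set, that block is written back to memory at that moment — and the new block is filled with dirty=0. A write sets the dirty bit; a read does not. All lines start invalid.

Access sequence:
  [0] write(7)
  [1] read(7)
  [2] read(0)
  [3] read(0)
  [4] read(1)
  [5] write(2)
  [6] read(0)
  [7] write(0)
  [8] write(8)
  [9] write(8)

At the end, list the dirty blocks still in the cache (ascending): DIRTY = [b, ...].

0: W B7 -> L1 miss  d=D]
1: R B7 -> L1 hit  d=D]
2: R B0 -> L0 miss  d=-]
3: R B0 -> L0 hit  d=-]
4: R B1 -> L1 miss wb->B7  d=-]
5: W B2 -> L2 miss  d=D]
6: R B0 -> L0 hit  d=-]
7: W B0 -> L0 hit  d=D]
8: W B8 -> L2 miss wb->B2  d=D]
9: W B8 -> L2 hit  d=D]

DIRTY = [0, 8]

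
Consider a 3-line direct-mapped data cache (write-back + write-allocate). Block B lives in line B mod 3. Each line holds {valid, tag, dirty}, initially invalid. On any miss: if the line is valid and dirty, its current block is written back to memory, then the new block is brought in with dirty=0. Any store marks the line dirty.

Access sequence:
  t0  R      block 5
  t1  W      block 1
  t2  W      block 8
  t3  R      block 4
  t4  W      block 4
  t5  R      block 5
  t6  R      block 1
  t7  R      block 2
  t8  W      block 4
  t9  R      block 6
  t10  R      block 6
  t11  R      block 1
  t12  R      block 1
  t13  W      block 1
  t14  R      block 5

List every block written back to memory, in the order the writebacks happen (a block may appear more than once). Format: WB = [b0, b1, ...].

0: R B5 -> L2 miss  d=-]
1: W B1 -> L1 miss  d=D]
2: W B8 -> L2 miss  d=D]
3: R B4 -> L1 miss wb->B1  d=-]
4: W B4 -> L1 hit  d=D]
5: R B5 -> L2 miss wb->B8  d=-]
6: R B1 -> L1 miss wb->B4  d=-]
7: R B2 -> L2 miss  d=-]
8: W B4 -> L1 miss  d=D]
9: R B6 -> L0 miss  d=-]
10: R B6 -> L0 hit  d=-]
11: R B1 -> L1 miss wb->B4  d=-]
12: R B1 -> L1 hit  d=-]
13: W B1 -> L1 hit  d=D]
14: R B5 -> L2 miss  d=-]

WB = [1, 8, 4, 4]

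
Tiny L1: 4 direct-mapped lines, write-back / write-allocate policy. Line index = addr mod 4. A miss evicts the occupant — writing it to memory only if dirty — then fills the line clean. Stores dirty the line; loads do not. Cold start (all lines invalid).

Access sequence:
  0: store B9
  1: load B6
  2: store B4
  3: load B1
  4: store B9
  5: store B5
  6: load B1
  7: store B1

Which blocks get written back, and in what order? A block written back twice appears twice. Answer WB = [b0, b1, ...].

  0 | W B9 → L1 miss [D]
  1 | R B6 → L2 miss [-]
  2 | W B4 → L0 miss [D]
  3 | R B1 → L1 miss wb→B9 [-]
  4 | W B9 → L1 miss [D]
  5 | W B5 → L1 miss wb→B9 [D]
  6 | R B1 → L1 miss wb→B5 [-]
  7 | W B1 → L1 hit [D]

WB = [9, 9, 5]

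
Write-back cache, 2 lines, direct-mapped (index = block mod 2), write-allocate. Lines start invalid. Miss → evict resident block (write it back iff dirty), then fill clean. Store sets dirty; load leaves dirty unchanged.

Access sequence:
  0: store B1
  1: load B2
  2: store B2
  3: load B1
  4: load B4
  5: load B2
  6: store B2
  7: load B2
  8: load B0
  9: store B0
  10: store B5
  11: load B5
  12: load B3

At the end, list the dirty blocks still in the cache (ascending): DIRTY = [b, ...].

  0 | W B1 → L1 miss [D]
  1 | R B2 → L0 miss [-]
  2 | W B2 → L0 hit [D]
  3 | R B1 → L1 hit [D]
  4 | R B4 → L0 miss wb→B2 [-]
  5 | R B2 → L0 miss [-]
  6 | W B2 → L0 hit [D]
  7 | R B2 → L0 hit [D]
  8 | R B0 → L0 miss wb→B2 [-]
  9 | W B0 → L0 hit [D]
  10 | W B5 → L1 miss wb→B1 [D]
  11 | R B5 → L1 hit [D]
  12 | R B3 → L1 miss wb→B5 [-]

DIRTY = [0]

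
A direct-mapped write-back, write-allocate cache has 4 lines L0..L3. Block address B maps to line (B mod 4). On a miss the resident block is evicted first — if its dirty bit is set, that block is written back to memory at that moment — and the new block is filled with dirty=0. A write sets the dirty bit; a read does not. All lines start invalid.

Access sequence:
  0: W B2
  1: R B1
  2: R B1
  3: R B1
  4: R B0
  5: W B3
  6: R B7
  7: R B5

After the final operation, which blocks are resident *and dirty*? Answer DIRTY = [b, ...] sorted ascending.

0: W B2 → L2 miss [D]
1: R B1 → L1 miss [-]
2: R B1 → L1 hit [-]
3: R B1 → L1 hit [-]
4: R B0 → L0 miss [-]
5: W B3 → L3 miss [D]
6: R B7 → L3 miss wb→B3 [-]
7: R B5 → L1 miss [-]

DIRTY = [2]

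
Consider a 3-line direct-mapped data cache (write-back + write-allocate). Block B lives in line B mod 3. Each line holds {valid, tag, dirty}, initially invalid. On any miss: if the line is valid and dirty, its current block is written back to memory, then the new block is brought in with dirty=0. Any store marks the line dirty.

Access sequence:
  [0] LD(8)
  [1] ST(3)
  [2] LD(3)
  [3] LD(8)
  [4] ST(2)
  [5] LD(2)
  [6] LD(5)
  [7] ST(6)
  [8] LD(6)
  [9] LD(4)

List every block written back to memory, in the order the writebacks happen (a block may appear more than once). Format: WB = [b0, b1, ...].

  0 | R B8 → L2 miss [-]
  1 | W B3 → L0 miss [D]
  2 | R B3 → L0 hit [D]
  3 | R B8 → L2 hit [-]
  4 | W B2 → L2 miss [D]
  5 | R B2 → L2 hit [D]
  6 | R B5 → L2 miss wb→B2 [-]
  7 | W B6 → L0 miss wb→B3 [D]
  8 | R B6 → L0 hit [D]
  9 | R B4 → L1 miss [-]

WB = [2, 3]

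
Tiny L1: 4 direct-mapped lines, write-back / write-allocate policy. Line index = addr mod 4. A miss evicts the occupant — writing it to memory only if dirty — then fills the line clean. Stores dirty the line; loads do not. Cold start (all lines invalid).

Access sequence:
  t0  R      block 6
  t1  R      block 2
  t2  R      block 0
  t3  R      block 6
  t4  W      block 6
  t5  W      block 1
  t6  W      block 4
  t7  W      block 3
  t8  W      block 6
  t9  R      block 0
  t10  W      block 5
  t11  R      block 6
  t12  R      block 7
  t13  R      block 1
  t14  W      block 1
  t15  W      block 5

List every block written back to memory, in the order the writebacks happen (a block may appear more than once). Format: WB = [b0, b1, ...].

WB = [4, 1, 3, 5, 1]

0: R B6 → L2 miss [-]
1: R B2 → L2 miss [-]
2: R B0 → L0 miss [-]
3: R B6 → L2 miss [-]
4: W B6 → L2 hit [D]
5: W B1 → L1 miss [D]
6: W B4 → L0 miss [D]
7: W B3 → L3 miss [D]
8: W B6 → L2 hit [D]
9: R B0 → L0 miss wb→B4 [-]
10: W B5 → L1 miss wb→B1 [D]
11: R B6 → L2 hit [D]
12: R B7 → L3 miss wb→B3 [-]
13: R B1 → L1 miss wb→B5 [-]
14: W B1 → L1 hit [D]
15: W B5 → L1 miss wb→B1 [D]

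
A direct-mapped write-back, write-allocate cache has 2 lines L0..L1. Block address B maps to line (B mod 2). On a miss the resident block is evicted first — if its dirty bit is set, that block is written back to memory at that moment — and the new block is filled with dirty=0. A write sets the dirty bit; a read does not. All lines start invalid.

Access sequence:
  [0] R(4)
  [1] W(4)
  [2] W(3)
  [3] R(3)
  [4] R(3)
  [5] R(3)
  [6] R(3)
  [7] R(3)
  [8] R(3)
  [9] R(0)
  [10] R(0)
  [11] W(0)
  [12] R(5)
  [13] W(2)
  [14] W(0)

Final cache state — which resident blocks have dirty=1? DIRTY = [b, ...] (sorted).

0: R B4 -> L0 miss  d=-]
1: W B4 -> L0 hit  d=D]
2: W B3 -> L1 miss  d=D]
3: R B3 -> L1 hit  d=D]
4: R B3 -> L1 hit  d=D]
5: R B3 -> L1 hit  d=D]
6: R B3 -> L1 hit  d=D]
7: R B3 -> L1 hit  d=D]
8: R B3 -> L1 hit  d=D]
9: R B0 -> L0 miss wb->B4  d=-]
10: R B0 -> L0 hit  d=-]
11: W B0 -> L0 hit  d=D]
12: R B5 -> L1 miss wb->B3  d=-]
13: W B2 -> L0 miss wb->B0  d=D]
14: W B0 -> L0 miss wb->B2  d=D]

DIRTY = [0]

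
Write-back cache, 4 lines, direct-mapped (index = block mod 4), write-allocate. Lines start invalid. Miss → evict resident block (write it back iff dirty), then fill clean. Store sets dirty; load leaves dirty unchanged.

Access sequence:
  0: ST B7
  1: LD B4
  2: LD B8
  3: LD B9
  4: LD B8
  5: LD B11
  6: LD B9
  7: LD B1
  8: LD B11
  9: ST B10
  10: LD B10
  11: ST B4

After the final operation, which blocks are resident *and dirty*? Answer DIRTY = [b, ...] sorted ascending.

  0 | W B7 → L3 miss [D]
  1 | R B4 → L0 miss [-]
  2 | R B8 → L0 miss [-]
  3 | R B9 → L1 miss [-]
  4 | R B8 → L0 hit [-]
  5 | R B11 → L3 miss wb→B7 [-]
  6 | R B9 → L1 hit [-]
  7 | R B1 → L1 miss [-]
  8 | R B11 → L3 hit [-]
  9 | W B10 → L2 miss [D]
  10 | R B10 → L2 hit [D]
  11 | W B4 → L0 miss [D]

DIRTY = [4, 10]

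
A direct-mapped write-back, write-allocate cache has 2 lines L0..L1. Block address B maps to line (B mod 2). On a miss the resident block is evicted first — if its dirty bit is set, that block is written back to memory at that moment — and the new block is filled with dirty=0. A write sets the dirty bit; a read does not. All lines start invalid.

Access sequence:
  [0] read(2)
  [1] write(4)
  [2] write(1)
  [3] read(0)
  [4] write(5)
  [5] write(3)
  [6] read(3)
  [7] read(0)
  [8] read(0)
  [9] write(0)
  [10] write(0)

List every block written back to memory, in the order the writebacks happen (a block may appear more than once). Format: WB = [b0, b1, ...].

0: R B2 -> L0 miss  d=-]
1: W B4 -> L0 miss  d=D]
2: W B1 -> L1 miss  d=D]
3: R B0 -> L0 miss wb->B4  d=-]
4: W B5 -> L1 miss wb->B1  d=D]
5: W B3 -> L1 miss wb->B5  d=D]
6: R B3 -> L1 hit  d=D]
7: R B0 -> L0 hit  d=-]
8: R B0 -> L0 hit  d=-]
9: W B0 -> L0 hit  d=D]
10: W B0 -> L0 hit  d=D]

WB = [4, 1, 5]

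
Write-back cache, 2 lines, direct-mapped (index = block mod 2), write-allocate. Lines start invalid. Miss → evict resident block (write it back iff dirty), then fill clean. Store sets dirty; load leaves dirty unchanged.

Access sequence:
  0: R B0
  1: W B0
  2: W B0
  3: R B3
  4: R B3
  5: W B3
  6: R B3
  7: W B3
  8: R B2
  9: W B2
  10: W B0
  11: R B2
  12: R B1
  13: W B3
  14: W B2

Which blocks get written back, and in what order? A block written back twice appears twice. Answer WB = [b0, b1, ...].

0: R B0 → L0 miss [-]
1: W B0 → L0 hit [D]
2: W B0 → L0 hit [D]
3: R B3 → L1 miss [-]
4: R B3 → L1 hit [-]
5: W B3 → L1 hit [D]
6: R B3 → L1 hit [D]
7: W B3 → L1 hit [D]
8: R B2 → L0 miss wb→B0 [-]
9: W B2 → L0 hit [D]
10: W B0 → L0 miss wb→B2 [D]
11: R B2 → L0 miss wb→B0 [-]
12: R B1 → L1 miss wb→B3 [-]
13: W B3 → L1 miss [D]
14: W B2 → L0 hit [D]

WB = [0, 2, 0, 3]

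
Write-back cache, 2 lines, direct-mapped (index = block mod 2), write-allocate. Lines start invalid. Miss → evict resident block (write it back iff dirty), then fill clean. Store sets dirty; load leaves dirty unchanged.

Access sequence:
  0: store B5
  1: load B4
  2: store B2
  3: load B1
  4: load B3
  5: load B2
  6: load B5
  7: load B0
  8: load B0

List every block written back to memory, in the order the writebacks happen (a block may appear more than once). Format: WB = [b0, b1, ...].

0: W B5 -> L1 miss  d=D]
1: R B4 -> L0 miss  d=-]
2: W B2 -> L0 miss  d=D]
3: R B1 -> L1 miss wb->B5  d=-]
4: R B3 -> L1 miss  d=-]
5: R B2 -> L0 hit  d=D]
6: R B5 -> L1 miss  d=-]
7: R B0 -> L0 miss wb->B2  d=-]
8: R B0 -> L0 hit  d=-]

WB = [5, 2]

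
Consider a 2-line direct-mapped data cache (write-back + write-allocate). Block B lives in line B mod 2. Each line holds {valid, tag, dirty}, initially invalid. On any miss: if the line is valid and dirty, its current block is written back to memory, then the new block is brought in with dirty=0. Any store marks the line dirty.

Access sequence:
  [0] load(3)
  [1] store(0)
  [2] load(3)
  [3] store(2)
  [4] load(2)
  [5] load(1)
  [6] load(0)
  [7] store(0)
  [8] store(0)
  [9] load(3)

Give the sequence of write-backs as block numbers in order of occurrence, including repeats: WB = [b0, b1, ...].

0: R B3 → L1 miss [-]
1: W B0 → L0 miss [D]
2: R B3 → L1 hit [-]
3: W B2 → L0 miss wb→B0 [D]
4: R B2 → L0 hit [D]
5: R B1 → L1 miss [-]
6: R B0 → L0 miss wb→B2 [-]
7: W B0 → L0 hit [D]
8: W B0 → L0 hit [D]
9: R B3 → L1 miss [-]

WB = [0, 2]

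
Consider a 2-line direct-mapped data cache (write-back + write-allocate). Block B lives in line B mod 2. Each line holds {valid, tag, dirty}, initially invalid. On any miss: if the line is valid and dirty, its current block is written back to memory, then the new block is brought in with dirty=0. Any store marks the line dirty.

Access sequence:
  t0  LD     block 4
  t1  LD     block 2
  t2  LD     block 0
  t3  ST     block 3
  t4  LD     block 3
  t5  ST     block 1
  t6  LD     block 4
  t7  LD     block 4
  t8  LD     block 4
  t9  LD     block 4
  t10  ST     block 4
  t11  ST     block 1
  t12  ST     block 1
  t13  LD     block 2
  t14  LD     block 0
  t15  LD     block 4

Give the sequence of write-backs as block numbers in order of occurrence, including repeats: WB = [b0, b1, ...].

0: R B4 → L0 miss [-]
1: R B2 → L0 miss [-]
2: R B0 → L0 miss [-]
3: W B3 → L1 miss [D]
4: R B3 → L1 hit [D]
5: W B1 → L1 miss wb→B3 [D]
6: R B4 → L0 miss [-]
7: R B4 → L0 hit [-]
8: R B4 → L0 hit [-]
9: R B4 → L0 hit [-]
10: W B4 → L0 hit [D]
11: W B1 → L1 hit [D]
12: W B1 → L1 hit [D]
13: R B2 → L0 miss wb→B4 [-]
14: R B0 → L0 miss [-]
15: R B4 → L0 miss [-]

WB = [3, 4]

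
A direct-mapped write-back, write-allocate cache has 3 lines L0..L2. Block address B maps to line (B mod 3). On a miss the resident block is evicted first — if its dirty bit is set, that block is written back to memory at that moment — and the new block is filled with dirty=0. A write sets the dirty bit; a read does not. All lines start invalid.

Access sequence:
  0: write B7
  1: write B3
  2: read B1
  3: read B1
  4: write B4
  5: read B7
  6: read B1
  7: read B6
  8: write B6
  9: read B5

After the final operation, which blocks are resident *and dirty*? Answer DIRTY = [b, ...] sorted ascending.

DIRTY = [6]

0: W B7 -> L1 miss  d=D]
1: W B3 -> L0 miss  d=D]
2: R B1 -> L1 miss wb->B7  d=-]
3: R B1 -> L1 hit  d=-]
4: W B4 -> L1 miss  d=D]
5: R B7 -> L1 miss wb->B4  d=-]
6: R B1 -> L1 miss  d=-]
7: R B6 -> L0 miss wb->B3  d=-]
8: W B6 -> L0 hit  d=D]
9: R B5 -> L2 miss  d=-]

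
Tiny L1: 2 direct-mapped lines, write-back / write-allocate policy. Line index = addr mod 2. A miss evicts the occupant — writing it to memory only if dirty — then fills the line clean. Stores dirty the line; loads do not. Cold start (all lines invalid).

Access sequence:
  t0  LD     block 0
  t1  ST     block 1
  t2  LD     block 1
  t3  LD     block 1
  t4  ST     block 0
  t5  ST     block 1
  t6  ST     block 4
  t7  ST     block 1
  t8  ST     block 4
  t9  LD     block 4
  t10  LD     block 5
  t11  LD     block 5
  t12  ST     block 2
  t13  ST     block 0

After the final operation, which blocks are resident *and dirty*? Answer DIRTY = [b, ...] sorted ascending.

DIRTY = [0]

  0 | R B0 → L0 miss [-]
  1 | W B1 → L1 miss [D]
  2 | R B1 → L1 hit [D]
  3 | R B1 → L1 hit [D]
  4 | W B0 → L0 hit [D]
  5 | W B1 → L1 hit [D]
  6 | W B4 → L0 miss wb→B0 [D]
  7 | W B1 → L1 hit [D]
  8 | W B4 → L0 hit [D]
  9 | R B4 → L0 hit [D]
  10 | R B5 → L1 miss wb→B1 [-]
  11 | R B5 → L1 hit [-]
  12 | W B2 → L0 miss wb→B4 [D]
  13 | W B0 → L0 miss wb→B2 [D]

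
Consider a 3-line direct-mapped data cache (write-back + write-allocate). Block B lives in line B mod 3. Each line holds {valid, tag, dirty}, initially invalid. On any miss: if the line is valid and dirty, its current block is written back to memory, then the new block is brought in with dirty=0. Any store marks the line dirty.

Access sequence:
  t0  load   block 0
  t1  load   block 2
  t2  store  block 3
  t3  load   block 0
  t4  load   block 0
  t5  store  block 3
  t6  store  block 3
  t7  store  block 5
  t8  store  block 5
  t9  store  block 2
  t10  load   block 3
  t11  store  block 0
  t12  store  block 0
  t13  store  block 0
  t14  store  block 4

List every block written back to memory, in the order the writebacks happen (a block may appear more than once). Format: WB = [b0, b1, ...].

WB = [3, 5, 3]

0: R B0 -> L0 miss  d=-]
1: R B2 -> L2 miss  d=-]
2: W B3 -> L0 miss  d=D]
3: R B0 -> L0 miss wb->B3  d=-]
4: R B0 -> L0 hit  d=-]
5: W B3 -> L0 miss  d=D]
6: W B3 -> L0 hit  d=D]
7: W B5 -> L2 miss  d=D]
8: W B5 -> L2 hit  d=D]
9: W B2 -> L2 miss wb->B5  d=D]
10: R B3 -> L0 hit  d=D]
11: W B0 -> L0 miss wb->B3  d=D]
12: W B0 -> L0 hit  d=D]
13: W B0 -> L0 hit  d=D]
14: W B4 -> L1 miss  d=D]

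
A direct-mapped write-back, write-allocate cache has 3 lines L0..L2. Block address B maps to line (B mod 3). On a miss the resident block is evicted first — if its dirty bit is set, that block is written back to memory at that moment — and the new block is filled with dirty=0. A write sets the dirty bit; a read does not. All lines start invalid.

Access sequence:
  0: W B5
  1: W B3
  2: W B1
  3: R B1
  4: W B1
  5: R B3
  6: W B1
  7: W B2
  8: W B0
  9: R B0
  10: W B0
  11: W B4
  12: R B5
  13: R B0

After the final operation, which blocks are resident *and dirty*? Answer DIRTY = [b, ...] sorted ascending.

  0 | W B5 → L2 miss [D]
  1 | W B3 → L0 miss [D]
  2 | W B1 → L1 miss [D]
  3 | R B1 → L1 hit [D]
  4 | W B1 → L1 hit [D]
  5 | R B3 → L0 hit [D]
  6 | W B1 → L1 hit [D]
  7 | W B2 → L2 miss wb→B5 [D]
  8 | W B0 → L0 miss wb→B3 [D]
  9 | R B0 → L0 hit [D]
  10 | W B0 → L0 hit [D]
  11 | W B4 → L1 miss wb→B1 [D]
  12 | R B5 → L2 miss wb→B2 [-]
  13 | R B0 → L0 hit [D]

DIRTY = [0, 4]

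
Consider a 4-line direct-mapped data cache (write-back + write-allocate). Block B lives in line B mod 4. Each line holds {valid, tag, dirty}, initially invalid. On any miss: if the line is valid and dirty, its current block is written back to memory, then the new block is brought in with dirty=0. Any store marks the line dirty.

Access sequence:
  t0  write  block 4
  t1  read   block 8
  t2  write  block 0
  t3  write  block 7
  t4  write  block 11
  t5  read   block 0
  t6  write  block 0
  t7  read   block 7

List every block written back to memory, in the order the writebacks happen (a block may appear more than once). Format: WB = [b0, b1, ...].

0: W B4 → L0 miss [D]
1: R B8 → L0 miss wb→B4 [-]
2: W B0 → L0 miss [D]
3: W B7 → L3 miss [D]
4: W B11 → L3 miss wb→B7 [D]
5: R B0 → L0 hit [D]
6: W B0 → L0 hit [D]
7: R B7 → L3 miss wb→B11 [-]

WB = [4, 7, 11]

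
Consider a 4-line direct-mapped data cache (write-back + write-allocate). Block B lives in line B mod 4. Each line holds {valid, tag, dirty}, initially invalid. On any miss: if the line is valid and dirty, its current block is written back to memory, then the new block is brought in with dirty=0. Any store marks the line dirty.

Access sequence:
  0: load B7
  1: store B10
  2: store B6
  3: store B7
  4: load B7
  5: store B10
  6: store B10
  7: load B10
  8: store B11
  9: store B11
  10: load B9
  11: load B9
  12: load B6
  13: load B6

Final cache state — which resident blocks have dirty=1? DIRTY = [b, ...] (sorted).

  0 | R B7 → L3 miss [-]
  1 | W B10 → L2 miss [D]
  2 | W B6 → L2 miss wb→B10 [D]
  3 | W B7 → L3 hit [D]
  4 | R B7 → L3 hit [D]
  5 | W B10 → L2 miss wb→B6 [D]
  6 | W B10 → L2 hit [D]
  7 | R B10 → L2 hit [D]
  8 | W B11 → L3 miss wb→B7 [D]
  9 | W B11 → L3 hit [D]
  10 | R B9 → L1 miss [-]
  11 | R B9 → L1 hit [-]
  12 | R B6 → L2 miss wb→B10 [-]
  13 | R B6 → L2 hit [-]

DIRTY = [11]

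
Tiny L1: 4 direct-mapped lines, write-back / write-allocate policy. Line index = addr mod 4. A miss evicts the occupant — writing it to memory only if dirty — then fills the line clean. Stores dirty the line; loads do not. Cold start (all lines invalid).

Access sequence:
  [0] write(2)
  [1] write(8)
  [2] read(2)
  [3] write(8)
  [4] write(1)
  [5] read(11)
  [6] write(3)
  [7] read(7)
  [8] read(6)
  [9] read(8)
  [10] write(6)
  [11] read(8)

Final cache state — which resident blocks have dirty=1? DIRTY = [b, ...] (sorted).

DIRTY = [1, 6, 8]

0: W B2 -> L2 miss  d=D]
1: W B8 -> L0 miss  d=D]
2: R B2 -> L2 hit  d=D]
3: W B8 -> L0 hit  d=D]
4: W B1 -> L1 miss  d=D]
5: R B11 -> L3 miss  d=-]
6: W B3 -> L3 miss  d=D]
7: R B7 -> L3 miss wb->B3  d=-]
8: R B6 -> L2 miss wb->B2  d=-]
9: R B8 -> L0 hit  d=D]
10: W B6 -> L2 hit  d=D]
11: R B8 -> L0 hit  d=D]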